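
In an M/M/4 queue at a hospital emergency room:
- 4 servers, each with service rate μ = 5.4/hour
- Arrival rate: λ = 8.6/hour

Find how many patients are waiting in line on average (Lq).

Traffic intensity: ρ = λ/(cμ) = 8.6/(4×5.4) = 0.3981
Since ρ = 0.3981 < 1, system is stable.
Offered load a = λ/μ = cρ = 8.6/5.4 = 1.5926
P₀ = [ Σₙ₌₀^3 aⁿ/n! + a^4/(4!(1-ρ)) ]⁻¹
Σ = a^0/0! + a^1/1! + a^2/2! + a^3/3! = 1.0000 + 1.5926 + 1.2682 + 0.6732 = 4.5340
a^4/(4!(1-ρ)) = 6.4331/(24 × 0.60185) = 0.4454
P₀ = 1/(4.5340 + 0.4454) = 0.2008
Lq = P₀·a^4·ρ / (4!(1-ρ)²) = 0.20083 × 6.4331 × 0.39815 / (24 × 0.36223) = 0.05917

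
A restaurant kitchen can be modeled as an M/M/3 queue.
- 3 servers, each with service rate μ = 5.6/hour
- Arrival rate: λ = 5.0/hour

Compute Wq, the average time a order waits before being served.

Traffic intensity: ρ = λ/(cμ) = 5.0/(3×5.6) = 0.2976
Since ρ = 0.2976 < 1, system is stable.
Offered load a = λ/μ = cρ = 5.0/5.6 = 0.8929
P₀ = [ Σₙ₌₀^2 aⁿ/n! + a^3/(3!(1-ρ)) ]⁻¹
Σ = a^0/0! + a^1/1! + a^2/2! = 1.0000 + 0.8929 + 0.3986 = 2.2915
a^3/(3!(1-ρ)) = 0.7118/(6 × 0.7024) = 0.1689
P₀ = 1/(2.2915 + 0.1689) = 0.4064
Lq = P₀·a^3·ρ / (3!(1-ρ)²) = 0.4064 × 0.7118 × 0.2976 / (6 × 0.4933) = 0.02909
Wq = Lq/λ = 0.02909/5.0 = 0.005818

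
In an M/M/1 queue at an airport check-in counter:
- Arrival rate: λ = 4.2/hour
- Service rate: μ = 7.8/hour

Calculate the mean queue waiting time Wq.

First, compute utilization: ρ = λ/μ = 4.2/7.8 = 0.5385
For M/M/1: Wq = λ/(μ(μ-λ))
Wq = 4.2/(7.8 × (7.8-4.2))
Wq = 4.2/(7.8 × 3.60)
Wq = 0.1496 hours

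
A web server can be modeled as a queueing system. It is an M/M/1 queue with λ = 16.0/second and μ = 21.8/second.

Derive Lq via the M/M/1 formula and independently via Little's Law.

Method 1 (direct): Lq = λ²/(μ(μ-λ)) = 256.00/(21.8 × 5.80) = 2.0247

Method 2 (Little's Law):
W = 1/(μ-λ) = 1/5.80 = 0.172414
Wq = W - 1/μ = 0.172414 - 0.0458716 = 0.126542
Lq = λWq = 16.0 × 0.126542 = 2.0247 ✔ (matches Method 1)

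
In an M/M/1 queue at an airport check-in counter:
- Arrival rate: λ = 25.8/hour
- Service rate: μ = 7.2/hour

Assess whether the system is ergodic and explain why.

Stability requires ρ = λ/(cμ) < 1
ρ = 25.8/(1 × 7.2) = 25.8/7.20 = 3.5833
Since 3.5833 ≥ 1, the system is UNSTABLE.
Queue grows without bound. Need μ > λ = 25.8.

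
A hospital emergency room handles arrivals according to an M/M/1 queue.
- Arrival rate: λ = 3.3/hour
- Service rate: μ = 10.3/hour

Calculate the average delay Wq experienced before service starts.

First, compute utilization: ρ = λ/μ = 3.3/10.3 = 0.3204
For M/M/1: Wq = λ/(μ(μ-λ))
Wq = 3.3/(10.3 × (10.3-3.3))
Wq = 3.3/(10.3 × 7.00)
Wq = 0.04577 hours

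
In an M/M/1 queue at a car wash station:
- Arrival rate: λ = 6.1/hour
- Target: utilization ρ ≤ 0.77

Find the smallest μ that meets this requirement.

ρ = λ/μ, so μ = λ/ρ
μ ≥ 6.1/0.77 = 7.9221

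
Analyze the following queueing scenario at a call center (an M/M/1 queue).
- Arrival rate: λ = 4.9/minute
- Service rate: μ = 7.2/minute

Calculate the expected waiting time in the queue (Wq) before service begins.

First, compute utilization: ρ = λ/μ = 4.9/7.2 = 0.6806
For M/M/1: Wq = λ/(μ(μ-λ))
Wq = 4.9/(7.2 × (7.2-4.9))
Wq = 4.9/(7.2 × 2.30)
Wq = 0.2959 minutes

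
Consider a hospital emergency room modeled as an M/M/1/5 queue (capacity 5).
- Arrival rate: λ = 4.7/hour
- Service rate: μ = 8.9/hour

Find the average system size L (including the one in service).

ρ = λ/μ = 4.7/8.9 = 0.52809
P₀ = (1-ρ)/(1-ρ^(K+1)) = (1-0.52809)/(1-0.52809^6) = 0.4719/0.9783 = 0.4824
P_K = P₀×ρ^K = 0.4824 × 0.52809^5 = 0.4824 × 0.04107 = 0.01981
L = ρ[1 - (K+1)ρ^K + Kρ^(K+1)] / [(1-ρ)(1-ρ^(K+1))]
L = 0.52809 × (1 - 6×0.04107 + 5×0.02169) / ((1 - 0.52809) × (1 - 0.02169)) = 0.9860 patients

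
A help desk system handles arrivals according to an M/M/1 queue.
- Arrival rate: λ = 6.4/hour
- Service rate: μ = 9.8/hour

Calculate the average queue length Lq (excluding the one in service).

ρ = λ/μ = 6.4/9.8 = 0.6531
For M/M/1: Lq = λ²/(μ(μ-λ))
Lq = 40.96/(9.8 × 3.40)
Lq = 1.2293 tickets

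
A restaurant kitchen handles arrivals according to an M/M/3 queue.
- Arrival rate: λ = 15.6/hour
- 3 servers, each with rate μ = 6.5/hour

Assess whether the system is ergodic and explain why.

Stability requires ρ = λ/(cμ) < 1
ρ = 15.6/(3 × 6.5) = 15.6/19.50 = 0.8000
Since 0.8000 < 1, the system is STABLE.
The servers are busy 80.00% of the time.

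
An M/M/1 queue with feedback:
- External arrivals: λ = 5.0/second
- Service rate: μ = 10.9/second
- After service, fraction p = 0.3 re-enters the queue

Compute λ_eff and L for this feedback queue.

Effective arrival rate: λ_eff = λ/(1-p) = 5.0/(1-0.3) = 5.0/0.70 = 7.1429
ρ = λ_eff/μ = 7.1429/10.9 = 0.6553
L = ρ/(1-ρ) = 0.6553/(1-0.6553) = 1.9011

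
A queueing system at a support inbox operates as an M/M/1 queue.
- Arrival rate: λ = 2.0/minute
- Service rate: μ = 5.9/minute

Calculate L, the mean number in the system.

ρ = λ/μ = 2.0/5.9 = 0.3390
For M/M/1: L = λ/(μ-λ)
L = 2.0/(5.9-2.0) = 2.0/3.90
L = 0.5128 emails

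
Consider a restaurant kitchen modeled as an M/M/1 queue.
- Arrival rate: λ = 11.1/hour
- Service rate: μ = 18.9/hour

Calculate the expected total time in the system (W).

First, compute utilization: ρ = λ/μ = 11.1/18.9 = 0.5873
For M/M/1: W = 1/(μ-λ)
W = 1/(18.9-11.1) = 1/7.80
W = 0.1282 hours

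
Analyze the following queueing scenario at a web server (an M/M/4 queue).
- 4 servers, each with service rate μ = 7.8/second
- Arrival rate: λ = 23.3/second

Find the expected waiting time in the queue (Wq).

Traffic intensity: ρ = λ/(cμ) = 23.3/(4×7.8) = 0.7468
Since ρ = 0.7468 < 1, system is stable.
Offered load a = λ/μ = cρ = 23.3/7.8 = 2.9872
P₀ = [ Σₙ₌₀^3 aⁿ/n! + a^4/(4!(1-ρ)) ]⁻¹
Σ = a^0/0! + a^1/1! + a^2/2! + a^3/3! = 1.0000 + 2.9872 + 4.4616 + 4.4426 = 12.8914
a^4/(4!(1-ρ)) = 79.6242/(24 × 0.253205) = 13.1027
P₀ = 1/(12.8914 + 13.1027) = 0.03847
Lq = P₀·a^4·ρ / (4!(1-ρ)²) = 0.03847 × 79.6242 × 0.7468 / (24 × 0.06411) = 1.4867
Wq = Lq/λ = 1.4867/23.3 = 0.06381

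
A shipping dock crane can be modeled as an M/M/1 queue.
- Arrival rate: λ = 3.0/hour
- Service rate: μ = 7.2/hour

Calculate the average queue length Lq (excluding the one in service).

ρ = λ/μ = 3.0/7.2 = 0.4167
For M/M/1: Lq = λ²/(μ(μ-λ))
Lq = 9.00/(7.2 × 4.20)
Lq = 0.2976 containers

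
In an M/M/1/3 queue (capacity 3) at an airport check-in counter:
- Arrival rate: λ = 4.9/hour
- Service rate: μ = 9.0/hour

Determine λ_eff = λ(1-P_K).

ρ = λ/μ = 4.9/9.0 = 0.54444
P₀ = (1-ρ)/(1-ρ^(K+1)) = (1-0.54444)/(1-0.54444^4) = 0.45556/0.91214 = 0.4994
P_K = P₀×ρ^K = 0.4994 × 0.54444^3 = 0.4994 × 0.1614 = 0.08060
λ_eff = λ(1-P_K) = 4.9 × (1 - 0.08060) = 4.9 × 0.9194 = 4.5051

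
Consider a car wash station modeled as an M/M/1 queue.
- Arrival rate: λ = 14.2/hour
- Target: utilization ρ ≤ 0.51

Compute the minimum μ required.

ρ = λ/μ, so μ = λ/ρ
μ ≥ 14.2/0.51 = 27.8431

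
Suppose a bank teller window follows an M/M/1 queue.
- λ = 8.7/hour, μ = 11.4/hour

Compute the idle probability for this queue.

ρ = λ/μ = 8.7/11.4 = 0.7632
P(0) = 1 - ρ = 1 - 0.7632 = 0.2368
The server is idle 23.68% of the time.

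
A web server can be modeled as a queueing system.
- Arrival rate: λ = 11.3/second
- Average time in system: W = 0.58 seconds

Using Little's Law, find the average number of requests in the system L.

Little's Law: L = λW
L = 11.3 × 0.58 = 6.5540 requests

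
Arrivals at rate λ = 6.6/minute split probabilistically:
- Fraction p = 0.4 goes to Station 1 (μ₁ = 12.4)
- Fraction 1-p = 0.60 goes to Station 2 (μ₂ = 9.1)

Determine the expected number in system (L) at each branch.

Effective rates: λ₁ = 6.6×0.4 = 2.64, λ₂ = 6.6×0.60 = 3.96
Station 1: ρ₁ = 2.64/12.4 = 0.2129, L₁ = ρ₁/(1-ρ₁) = 0.2129/(1-0.2129) = 0.2705
Station 2: ρ₂ = 3.96/9.1 = 0.43516, L₂ = ρ₂/(1-ρ₂) = 0.43516/(1-0.43516) = 0.7704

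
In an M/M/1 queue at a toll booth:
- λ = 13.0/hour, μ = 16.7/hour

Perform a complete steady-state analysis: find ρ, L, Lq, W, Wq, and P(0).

Step 1: ρ = λ/μ = 13.0/16.7 = 0.7784
Step 2: L = λ/(μ-λ) = 13.0/3.70 = 3.5135
Step 3: Lq = λ²/(μ(μ-λ)) = 169.00/(16.7×3.70) = 2.7351
Step 4: W = 1/(μ-λ) = 1/3.70 = 0.27027
Step 5: Wq = λ/(μ(μ-λ)) = 13.0/(16.7×3.70) = 0.2104
Step 6: P(0) = 1-ρ = 0.2216
Verify: L = λW = 13.0×0.27027 = 3.5135 ✔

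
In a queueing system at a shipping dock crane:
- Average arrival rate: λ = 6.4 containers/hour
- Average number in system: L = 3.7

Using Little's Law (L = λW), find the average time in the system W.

Little's Law: L = λW, so W = L/λ
W = 3.7/6.4 = 0.5781 hours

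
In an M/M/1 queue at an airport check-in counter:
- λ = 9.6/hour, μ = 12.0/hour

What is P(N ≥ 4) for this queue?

ρ = λ/μ = 9.6/12.0 = 0.8000
P(N ≥ n) = ρⁿ
P(N ≥ 4) = 0.8000^4
P(N ≥ 4) = 0.4096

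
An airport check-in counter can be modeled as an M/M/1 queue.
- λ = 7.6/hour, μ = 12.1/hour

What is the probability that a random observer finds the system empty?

ρ = λ/μ = 7.6/12.1 = 0.6281
P(0) = 1 - ρ = 1 - 0.6281 = 0.3719
The server is idle 37.19% of the time.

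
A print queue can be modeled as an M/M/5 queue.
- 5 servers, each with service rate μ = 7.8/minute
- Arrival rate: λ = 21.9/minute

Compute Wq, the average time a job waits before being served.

Traffic intensity: ρ = λ/(cμ) = 21.9/(5×7.8) = 0.5615
Since ρ = 0.5615 < 1, system is stable.
Offered load a = λ/μ = cρ = 21.9/7.8 = 2.8077
P₀ = [ Σₙ₌₀^4 aⁿ/n! + a^5/(5!(1-ρ)) ]⁻¹
Σ = a^0/0! + a^1/1! + a^2/2! + a^3/3! + a^4/4! = 1.0000 + 2.8077 + 3.9416 + 3.6889 + 2.5893 = 14.0275
a^5/(5!(1-ρ)) = 174.4808/(120 × 0.43846) = 3.3162
P₀ = 1/(14.0275 + 3.3162) = 0.05766
Lq = P₀·a^5·ρ / (5!(1-ρ)²) = 0.05766 × 174.4808 × 0.5615 / (120 × 0.1922) = 0.2449
Wq = Lq/λ = 0.2449/21.9 = 0.01118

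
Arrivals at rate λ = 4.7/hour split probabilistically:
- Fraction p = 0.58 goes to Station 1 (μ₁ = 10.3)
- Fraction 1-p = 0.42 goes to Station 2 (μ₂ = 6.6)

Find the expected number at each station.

Effective rates: λ₁ = 4.7×0.58 = 2.726, λ₂ = 4.7×0.42 = 1.974
Station 1: ρ₁ = 2.726/10.3 = 0.26466, L₁ = ρ₁/(1-ρ₁) = 0.26466/(1-0.26466) = 0.3599
Station 2: ρ₂ = 1.974/6.6 = 0.2991, L₂ = ρ₂/(1-ρ₂) = 0.2991/(1-0.2991) = 0.4267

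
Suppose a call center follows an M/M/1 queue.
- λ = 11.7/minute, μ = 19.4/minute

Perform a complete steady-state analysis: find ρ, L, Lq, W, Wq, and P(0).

Step 1: ρ = λ/μ = 11.7/19.4 = 0.6031
Step 2: L = λ/(μ-λ) = 11.7/7.70 = 1.5195
Step 3: Lq = λ²/(μ(μ-λ)) = 136.89/(19.4×7.70) = 0.9164
Step 4: W = 1/(μ-λ) = 1/7.70 = 0.12987
Step 5: Wq = λ/(μ(μ-λ)) = 11.7/(19.4×7.70) = 0.07832
Step 6: P(0) = 1-ρ = 0.3969
Verify: L = λW = 11.7×0.12987 = 1.5195 ✔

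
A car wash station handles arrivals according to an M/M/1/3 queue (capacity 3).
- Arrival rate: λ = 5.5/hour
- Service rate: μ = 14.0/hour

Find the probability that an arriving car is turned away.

ρ = λ/μ = 5.5/14.0 = 0.39286
P₀ = (1-ρ)/(1-ρ^(K+1)) = (1-0.39286)/(1-0.39286^4) = 0.60714/0.97618 = 0.6220
P_K = P₀×ρ^K = 0.6220 × 0.39286^3 = 0.6220 × 0.06063 = 0.03771
Blocking probability = 3.77%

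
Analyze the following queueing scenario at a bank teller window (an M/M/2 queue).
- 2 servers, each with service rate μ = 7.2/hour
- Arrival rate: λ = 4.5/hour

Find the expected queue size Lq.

Traffic intensity: ρ = λ/(cμ) = 4.5/(2×7.2) = 0.3125
Since ρ = 0.3125 < 1, system is stable.
Offered load a = λ/μ = cρ = 4.5/7.2 = 0.6250
P₀ = [ Σₙ₌₀^1 aⁿ/n! + a^2/(2!(1-ρ)) ]⁻¹
Σ = a^0/0! + a^1/1! = 1.0000 + 0.6250 = 1.6250
a^2/(2!(1-ρ)) = 0.3906/(2 × 0.6875) = 0.2841
P₀ = 1/(1.6250 + 0.2841) = 0.5238
Lq = P₀·a^2·ρ / (2!(1-ρ)²) = 0.52381 × 0.39062 × 0.31250 / (2 × 0.47266) = 0.06764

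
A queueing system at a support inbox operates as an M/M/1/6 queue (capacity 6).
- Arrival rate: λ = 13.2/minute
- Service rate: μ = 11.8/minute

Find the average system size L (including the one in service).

ρ = λ/μ = 13.2/11.8 = 1.11864
P₀ = (1-ρ)/(1-ρ^(K+1)) = (1-1.11864)/(1-1.11864^7) = -0.11864/-1.1920 = 0.09953
P_K = P₀×ρ^K = 0.09953 × 1.11864^6 = 0.09953 × 1.9595 = 0.1950
L = ρ[1 - (K+1)ρ^K + Kρ^(K+1)] / [(1-ρ)(1-ρ^(K+1))]
L = 1.11864 × (1 - 7×1.959486 + 6×2.191959) / ((1 - 1.11864) × (1 - 2.191959)) = 3.4438 emails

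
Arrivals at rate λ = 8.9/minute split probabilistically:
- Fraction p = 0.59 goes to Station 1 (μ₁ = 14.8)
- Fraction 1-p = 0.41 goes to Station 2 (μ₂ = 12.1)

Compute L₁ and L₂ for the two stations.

Effective rates: λ₁ = 8.9×0.59 = 5.251, λ₂ = 8.9×0.41 = 3.649
Station 1: ρ₁ = 5.251/14.8 = 0.3548, L₁ = ρ₁/(1-ρ₁) = 0.3548/(1-0.3548) = 0.5499
Station 2: ρ₂ = 3.649/12.1 = 0.3016, L₂ = ρ₂/(1-ρ₂) = 0.3016/(1-0.3016) = 0.4318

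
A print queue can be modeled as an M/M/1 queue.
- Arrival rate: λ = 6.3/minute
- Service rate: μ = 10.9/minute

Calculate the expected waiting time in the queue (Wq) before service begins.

First, compute utilization: ρ = λ/μ = 6.3/10.9 = 0.5780
For M/M/1: Wq = λ/(μ(μ-λ))
Wq = 6.3/(10.9 × (10.9-6.3))
Wq = 6.3/(10.9 × 4.60)
Wq = 0.1256 minutes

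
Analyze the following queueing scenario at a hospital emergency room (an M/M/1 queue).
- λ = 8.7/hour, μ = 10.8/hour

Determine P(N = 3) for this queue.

ρ = λ/μ = 8.7/10.8 = 0.8056
P(n) = (1-ρ)ρⁿ
P(3) = (1-0.8056) × 0.8056^3
P(3) = 0.1944 × 0.5228
P(3) = 0.1016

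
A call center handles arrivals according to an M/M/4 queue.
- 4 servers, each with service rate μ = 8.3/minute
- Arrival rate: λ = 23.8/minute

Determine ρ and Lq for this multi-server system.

Traffic intensity: ρ = λ/(cμ) = 23.8/(4×8.3) = 0.7169
Since ρ = 0.7169 < 1, system is stable.
Offered load a = λ/μ = cρ = 23.8/8.3 = 2.8675
P₀ = [ Σₙ₌₀^3 aⁿ/n! + a^4/(4!(1-ρ)) ]⁻¹
Σ = a^0/0! + a^1/1! + a^2/2! + a^3/3! = 1.00000 + 2.86747 + 4.11119 + 3.92957 = 11.9082
a^4/(4!(1-ρ)) = 67.6076/(24 × 0.283133) = 9.9493
P₀ = 1/(11.9082 + 9.9493) = 0.04575
Lq = P₀·a^4·ρ / (4!(1-ρ)²) = 0.045751 × 67.6076 × 0.71687 / (24 × 0.080164) = 1.1525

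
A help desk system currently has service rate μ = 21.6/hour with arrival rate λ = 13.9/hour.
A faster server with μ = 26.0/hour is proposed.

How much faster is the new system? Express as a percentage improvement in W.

System 1: ρ₁ = 13.9/21.6 = 0.6435, W₁ = 1/(21.6-13.9) = 0.12987
System 2: ρ₂ = 13.9/26.0 = 0.5346, W₂ = 1/(26.0-13.9) = 0.082645
Improvement: (W₁-W₂)/W₁ = (0.12987-0.082645)/0.12987 = 36.36%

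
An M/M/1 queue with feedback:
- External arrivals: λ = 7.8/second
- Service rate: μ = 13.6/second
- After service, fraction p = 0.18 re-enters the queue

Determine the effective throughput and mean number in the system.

Effective arrival rate: λ_eff = λ/(1-p) = 7.8/(1-0.18) = 7.8/0.82 = 9.5122
ρ = λ_eff/μ = 9.5122/13.6 = 0.69943
L = ρ/(1-ρ) = 0.69943/(1-0.69943) = 2.3270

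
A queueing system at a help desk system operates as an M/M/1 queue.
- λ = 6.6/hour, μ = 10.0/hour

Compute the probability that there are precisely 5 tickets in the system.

ρ = λ/μ = 6.6/10.0 = 0.6600
P(n) = (1-ρ)ρⁿ
P(5) = (1-0.6600) × 0.6600^5
P(5) = 0.34000 × 0.12523
P(5) = 0.04258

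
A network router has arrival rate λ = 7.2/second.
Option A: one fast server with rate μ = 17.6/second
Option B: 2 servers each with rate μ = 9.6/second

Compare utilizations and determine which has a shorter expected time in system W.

Option A: single server μ = 17.6 (M/M/1)
  ρ_A = 7.2/17.6 = 0.4091
  W_A = 1/(μ-λ) = 1/(17.6-7.2) = 1/10.40 = 0.09615

Option B: 2 servers μ = 9.6 (M/M/2)
  ρ_B = λ/(cμ) = 7.2/(2×9.6) = 0.3750
  Offered load a = λ/μ = cρ = 7.2/9.6 = 0.7500
  P₀ = [ Σₙ₌₀^1 aⁿ/n! + a^2/(2!(1-ρ)) ]⁻¹
  Σ = a^0/0! + a^1/1! = 1.0000 + 0.7500 = 1.7500
  a^2/(2!(1-ρ)) = 0.5625/(2 × 0.6250) = 0.4500
  P₀ = 1/(1.7500 + 0.4500) = 0.4545
  Lq = P₀·a^2·ρ / (2!(1-ρ)²) = 0.4545 × 0.5625 × 0.3750 / (2 × 0.3906) = 0.1227
  Wq_B = Lq/λ = 0.12273/7.2 = 0.01705
  W_B = Wq_B + 1/μ = 0.01705 + 0.1042 = 0.1212

Since W_A = 0.09615 < W_B = 0.1212, Option A (single fast server) has the shorter time in system.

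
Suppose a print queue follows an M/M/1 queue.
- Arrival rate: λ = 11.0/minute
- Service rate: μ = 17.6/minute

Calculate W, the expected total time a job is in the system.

First, compute utilization: ρ = λ/μ = 11.0/17.6 = 0.6250
For M/M/1: W = 1/(μ-λ)
W = 1/(17.6-11.0) = 1/6.60
W = 0.1515 minutes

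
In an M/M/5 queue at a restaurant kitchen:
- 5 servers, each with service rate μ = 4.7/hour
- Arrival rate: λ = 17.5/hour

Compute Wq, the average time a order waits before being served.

Traffic intensity: ρ = λ/(cμ) = 17.5/(5×4.7) = 0.7447
Since ρ = 0.7447 < 1, system is stable.
Offered load a = λ/μ = cρ = 17.5/4.7 = 3.7234
P₀ = [ Σₙ₌₀^4 aⁿ/n! + a^5/(5!(1-ρ)) ]⁻¹
Σ = a^0/0! + a^1/1! + a^2/2! + a^3/3! + a^4/4! = 1.00000 + 3.72340 + 6.93187 + 8.60338 + 8.00847 = 28.2671
a^5/(5!(1-ρ)) = 715.6505/(120 × 0.25532) = 23.3580
P₀ = 1/(28.2671 + 23.3580) = 0.01937
Lq = P₀·a^5·ρ / (5!(1-ρ)²) = 0.0193704 × 715.6505 × 0.744681 / (120 × 0.0651879) = 1.3197
Wq = Lq/λ = 1.3197/17.5 = 0.07541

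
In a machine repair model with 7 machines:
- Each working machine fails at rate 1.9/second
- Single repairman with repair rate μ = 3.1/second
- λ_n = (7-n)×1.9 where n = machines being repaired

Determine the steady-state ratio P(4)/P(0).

P(4)/P(0) = ∏_{i=0}^{4-1} λ_i/μ_{i+1}
= (7-0)×1.9/3.1 × (7-1)×1.9/3.1 × (7-2)×1.9/3.1 × (7-3)×1.9/3.1
= 118.5351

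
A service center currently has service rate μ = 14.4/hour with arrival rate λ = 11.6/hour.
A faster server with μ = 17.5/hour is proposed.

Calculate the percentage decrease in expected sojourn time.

System 1: ρ₁ = 11.6/14.4 = 0.8056, W₁ = 1/(14.4-11.6) = 0.35714
System 2: ρ₂ = 11.6/17.5 = 0.6629, W₂ = 1/(17.5-11.6) = 0.16949
Improvement: (W₁-W₂)/W₁ = (0.35714-0.16949)/0.35714 = 52.54%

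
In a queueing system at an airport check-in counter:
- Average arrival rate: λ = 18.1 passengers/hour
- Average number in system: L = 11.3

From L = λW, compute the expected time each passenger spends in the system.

Little's Law: L = λW, so W = L/λ
W = 11.3/18.1 = 0.6243 hours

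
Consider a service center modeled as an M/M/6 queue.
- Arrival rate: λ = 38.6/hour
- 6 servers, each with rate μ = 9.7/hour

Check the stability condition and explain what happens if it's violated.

Stability requires ρ = λ/(cμ) < 1
ρ = 38.6/(6 × 9.7) = 38.6/58.20 = 0.6632
Since 0.6632 < 1, the system is STABLE.
The servers are busy 66.32% of the time.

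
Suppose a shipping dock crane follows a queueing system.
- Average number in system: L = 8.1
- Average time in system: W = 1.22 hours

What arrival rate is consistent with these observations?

Little's Law: L = λW, so λ = L/W
λ = 8.1/1.22 = 6.6393 containers/hour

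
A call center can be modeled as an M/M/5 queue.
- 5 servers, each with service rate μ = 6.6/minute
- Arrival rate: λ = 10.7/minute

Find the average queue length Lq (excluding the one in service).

Traffic intensity: ρ = λ/(cμ) = 10.7/(5×6.6) = 0.3242
Since ρ = 0.3242 < 1, system is stable.
Offered load a = λ/μ = cρ = 10.7/6.6 = 1.6212
P₀ = [ Σₙ₌₀^4 aⁿ/n! + a^5/(5!(1-ρ)) ]⁻¹
Σ = a^0/0! + a^1/1! + a^2/2! + a^3/3! + a^4/4! = 1.0000 + 1.6212 + 1.3142 + 0.7102 + 0.2878 = 4.9334
a^5/(5!(1-ρ)) = 11.1995/(120 × 0.6758) = 0.1381
P₀ = 1/(4.9334 + 0.1381) = 0.1972
Lq = P₀·a^5·ρ / (5!(1-ρ)²) = 0.1972 × 11.1995 × 0.3242 / (120 × 0.4566) = 0.01307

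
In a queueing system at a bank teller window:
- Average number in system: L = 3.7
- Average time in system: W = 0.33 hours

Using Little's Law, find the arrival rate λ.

Little's Law: L = λW, so λ = L/W
λ = 3.7/0.33 = 11.2121 transactions/hour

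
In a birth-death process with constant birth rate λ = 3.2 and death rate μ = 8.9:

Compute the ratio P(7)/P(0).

For constant rates: P(n)/P(0) = (λ/μ)^n
P(7)/P(0) = (3.2/8.9)^7 = 0.35955^7 = 0.0007768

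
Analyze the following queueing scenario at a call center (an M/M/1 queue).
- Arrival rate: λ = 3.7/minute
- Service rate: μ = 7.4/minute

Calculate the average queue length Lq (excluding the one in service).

ρ = λ/μ = 3.7/7.4 = 0.5000
For M/M/1: Lq = λ²/(μ(μ-λ))
Lq = 13.69/(7.4 × 3.70)
Lq = 0.5000 calls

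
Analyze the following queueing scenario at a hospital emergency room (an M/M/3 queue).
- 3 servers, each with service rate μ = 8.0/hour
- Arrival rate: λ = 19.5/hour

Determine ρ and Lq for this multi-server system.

Traffic intensity: ρ = λ/(cμ) = 19.5/(3×8.0) = 0.8125
Since ρ = 0.8125 < 1, system is stable.
Offered load a = λ/μ = cρ = 19.5/8.0 = 2.4375
P₀ = [ Σₙ₌₀^2 aⁿ/n! + a^3/(3!(1-ρ)) ]⁻¹
Σ = a^0/0! + a^1/1! + a^2/2! = 1.0000 + 2.4375 + 2.9707 = 6.4082
a^3/(3!(1-ρ)) = 14.48218/(6 × 0.1875000) = 12.8730
P₀ = 1/(6.4082 + 12.8730) = 0.05186
Lq = P₀·a^3·ρ / (3!(1-ρ)²) = 0.0518639 × 14.4822 × 0.812500 / (6 × 0.0351562) = 2.8931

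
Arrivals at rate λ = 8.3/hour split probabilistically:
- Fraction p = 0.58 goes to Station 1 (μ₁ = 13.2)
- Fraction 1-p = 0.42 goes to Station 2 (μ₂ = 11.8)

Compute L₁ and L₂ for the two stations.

Effective rates: λ₁ = 8.3×0.58 = 4.814, λ₂ = 8.3×0.42 = 3.486
Station 1: ρ₁ = 4.814/13.2 = 0.3647, L₁ = ρ₁/(1-ρ₁) = 0.3647/(1-0.3647) = 0.5741
Station 2: ρ₂ = 3.486/11.8 = 0.29542, L₂ = ρ₂/(1-ρ₂) = 0.29542/(1-0.29542) = 0.4193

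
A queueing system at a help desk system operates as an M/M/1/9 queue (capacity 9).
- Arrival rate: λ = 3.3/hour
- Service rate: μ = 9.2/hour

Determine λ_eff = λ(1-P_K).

ρ = λ/μ = 3.3/9.2 = 0.358696
P₀ = (1-ρ)/(1-ρ^(K+1)) = (1-0.358696)/(1-0.358696^10) = 0.6413/1.0000 = 0.6413
P_K = P₀×ρ^K = 0.6413 × 0.358696^9 = 0.6413 × 0.00009830 = 0.00006304
λ_eff = λ(1-P_K) = 3.3 × (1 - 0.00006304) = 3.3 × 0.99994 = 3.2998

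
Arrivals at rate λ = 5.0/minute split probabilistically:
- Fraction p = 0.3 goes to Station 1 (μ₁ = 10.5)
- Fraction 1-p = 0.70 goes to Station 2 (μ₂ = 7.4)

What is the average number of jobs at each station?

Effective rates: λ₁ = 5.0×0.3 = 1.5, λ₂ = 5.0×0.70 = 3.5
Station 1: ρ₁ = 1.5/10.5 = 0.1429, L₁ = ρ₁/(1-ρ₁) = 0.1429/(1-0.1429) = 0.1667
Station 2: ρ₂ = 3.5/7.4 = 0.47297, L₂ = ρ₂/(1-ρ₂) = 0.47297/(1-0.47297) = 0.8974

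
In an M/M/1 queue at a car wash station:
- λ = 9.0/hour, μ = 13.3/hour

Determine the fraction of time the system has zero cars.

ρ = λ/μ = 9.0/13.3 = 0.6767
P(0) = 1 - ρ = 1 - 0.6767 = 0.3233
The server is idle 32.33% of the time.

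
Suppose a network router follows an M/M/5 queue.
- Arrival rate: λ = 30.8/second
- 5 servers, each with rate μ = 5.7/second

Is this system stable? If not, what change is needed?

Stability requires ρ = λ/(cμ) < 1
ρ = 30.8/(5 × 5.7) = 30.8/28.50 = 1.0807
Since 1.0807 ≥ 1, the system is UNSTABLE.
Need c > λ/μ = 30.8/5.7 = 5.40.
Minimum servers needed: c = 6.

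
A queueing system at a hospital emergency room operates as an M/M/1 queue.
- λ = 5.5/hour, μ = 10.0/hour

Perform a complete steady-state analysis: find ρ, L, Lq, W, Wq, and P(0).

Step 1: ρ = λ/μ = 5.5/10.0 = 0.5500
Step 2: L = λ/(μ-λ) = 5.5/4.50 = 1.2222
Step 3: Lq = λ²/(μ(μ-λ)) = 30.25/(10.0×4.50) = 0.6722
Step 4: W = 1/(μ-λ) = 1/4.50 = 0.22222
Step 5: Wq = λ/(μ(μ-λ)) = 5.5/(10.0×4.50) = 0.1222
Step 6: P(0) = 1-ρ = 0.4500
Verify: L = λW = 5.5×0.22222 = 1.2222 ✔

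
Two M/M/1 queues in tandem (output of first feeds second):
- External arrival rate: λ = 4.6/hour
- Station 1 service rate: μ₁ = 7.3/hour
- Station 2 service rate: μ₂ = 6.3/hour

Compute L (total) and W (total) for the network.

By Jackson's theorem, each station behaves as independent M/M/1.
Station 1: ρ₁ = 4.6/7.3 = 0.6301, L₁ = ρ₁/(1-ρ₁) = λ/(μ₁-λ) = 4.6/2.70 = 1.7037
Station 2: ρ₂ = 4.6/6.3 = 0.7302, L₂ = ρ₂/(1-ρ₂) = λ/(μ₂-λ) = 4.6/1.70 = 2.7059
Total: L = L₁ + L₂ = 1.7037 + 2.7059 = 4.4096
W = L/λ = 4.4096/4.6 = 0.9586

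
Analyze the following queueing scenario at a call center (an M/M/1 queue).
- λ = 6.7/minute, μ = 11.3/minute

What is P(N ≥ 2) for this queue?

ρ = λ/μ = 6.7/11.3 = 0.59292
P(N ≥ n) = ρⁿ
P(N ≥ 2) = 0.59292^2
P(N ≥ 2) = 0.3516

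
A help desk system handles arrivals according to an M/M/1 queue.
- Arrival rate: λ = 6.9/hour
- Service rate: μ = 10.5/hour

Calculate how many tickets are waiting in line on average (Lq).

ρ = λ/μ = 6.9/10.5 = 0.6571
For M/M/1: Lq = λ²/(μ(μ-λ))
Lq = 47.61/(10.5 × 3.60)
Lq = 1.2595 tickets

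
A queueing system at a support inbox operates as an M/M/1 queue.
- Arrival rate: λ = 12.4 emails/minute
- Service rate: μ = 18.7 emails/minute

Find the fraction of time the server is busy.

Server utilization: ρ = λ/μ
ρ = 12.4/18.7 = 0.6631
The server is busy 66.31% of the time.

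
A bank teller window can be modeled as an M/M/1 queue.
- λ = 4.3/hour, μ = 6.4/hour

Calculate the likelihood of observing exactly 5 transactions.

ρ = λ/μ = 4.3/6.4 = 0.67187
P(n) = (1-ρ)ρⁿ
P(5) = (1-0.67187) × 0.67187^5
P(5) = 0.3281 × 0.1369
P(5) = 0.04492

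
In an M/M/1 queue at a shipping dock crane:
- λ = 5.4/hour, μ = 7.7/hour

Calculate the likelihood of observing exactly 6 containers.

ρ = λ/μ = 5.4/7.7 = 0.701299
P(n) = (1-ρ)ρⁿ
P(6) = (1-0.701299) × 0.701299^6
P(6) = 0.298701 × 0.118965
P(6) = 0.03553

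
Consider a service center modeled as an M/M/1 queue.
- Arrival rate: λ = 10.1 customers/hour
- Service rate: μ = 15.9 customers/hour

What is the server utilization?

Server utilization: ρ = λ/μ
ρ = 10.1/15.9 = 0.6352
The server is busy 63.52% of the time.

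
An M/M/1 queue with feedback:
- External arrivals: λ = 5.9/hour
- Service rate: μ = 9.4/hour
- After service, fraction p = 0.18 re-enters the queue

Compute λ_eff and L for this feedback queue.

Effective arrival rate: λ_eff = λ/(1-p) = 5.9/(1-0.18) = 5.9/0.82 = 7.1951
ρ = λ_eff/μ = 7.1951/9.4 = 0.76544
L = ρ/(1-ρ) = 0.76544/(1-0.76544) = 3.2633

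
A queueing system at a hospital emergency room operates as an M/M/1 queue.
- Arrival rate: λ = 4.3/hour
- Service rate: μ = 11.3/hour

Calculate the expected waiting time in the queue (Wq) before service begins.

First, compute utilization: ρ = λ/μ = 4.3/11.3 = 0.3805
For M/M/1: Wq = λ/(μ(μ-λ))
Wq = 4.3/(11.3 × (11.3-4.3))
Wq = 4.3/(11.3 × 7.00)
Wq = 0.05436 hours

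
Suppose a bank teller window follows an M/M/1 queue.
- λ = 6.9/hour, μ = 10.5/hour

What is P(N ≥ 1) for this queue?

ρ = λ/μ = 6.9/10.5 = 0.6571
P(N ≥ n) = ρⁿ
P(N ≥ 1) = 0.6571^1
P(N ≥ 1) = 0.6571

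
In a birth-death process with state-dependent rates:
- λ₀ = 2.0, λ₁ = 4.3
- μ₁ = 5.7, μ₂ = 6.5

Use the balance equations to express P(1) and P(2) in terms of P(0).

Balance equations:
State 0: λ₀P₀ = μ₁P₁ → P₁ = (λ₀/μ₁)P₀ = (2.0/5.7)P₀ = 0.3509P₀
State 1: P₂ = (λ₀λ₁)/(μ₁μ₂)P₀ = (2.0×4.3)/(5.7×6.5)P₀ = 0.2321P₀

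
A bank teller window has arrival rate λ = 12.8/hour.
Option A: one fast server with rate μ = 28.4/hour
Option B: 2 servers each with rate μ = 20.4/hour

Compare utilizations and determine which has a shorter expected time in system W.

Option A: single server μ = 28.4 (M/M/1)
  ρ_A = 12.8/28.4 = 0.4507
  W_A = 1/(μ-λ) = 1/(28.4-12.8) = 1/15.60 = 0.06410

Option B: 2 servers μ = 20.4 (M/M/2)
  ρ_B = λ/(cμ) = 12.8/(2×20.4) = 0.3137
  Offered load a = λ/μ = cρ = 12.8/20.4 = 0.6275
  P₀ = [ Σₙ₌₀^1 aⁿ/n! + a^2/(2!(1-ρ)) ]⁻¹
  Σ = a^0/0! + a^1/1! = 1.0000 + 0.6275 = 1.6275
  a^2/(2!(1-ρ)) = 0.3937/(2 × 0.6863) = 0.2868
  P₀ = 1/(1.6275 + 0.2868) = 0.5224
  Lq = P₀·a^2·ρ / (2!(1-ρ)²) = 0.52239 × 0.39369 × 0.31373 / (2 × 0.47097) = 0.06850
  Wq_B = Lq/λ = 0.068498/12.8 = 0.005351
  W_B = Wq_B + 1/μ = 0.005351 + 0.04902 = 0.05437

Since W_B = 0.05437 < W_A = 0.06410, Option B (multiple servers) has the shorter time in system.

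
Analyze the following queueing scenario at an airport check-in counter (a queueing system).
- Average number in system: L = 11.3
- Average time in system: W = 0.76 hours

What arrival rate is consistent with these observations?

Little's Law: L = λW, so λ = L/W
λ = 11.3/0.76 = 14.8684 passengers/hour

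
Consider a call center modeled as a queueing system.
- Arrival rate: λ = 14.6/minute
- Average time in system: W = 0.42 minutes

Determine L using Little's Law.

Little's Law: L = λW
L = 14.6 × 0.42 = 6.1320 calls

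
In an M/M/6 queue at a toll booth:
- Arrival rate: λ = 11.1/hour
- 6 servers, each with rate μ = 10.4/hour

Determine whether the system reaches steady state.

Stability requires ρ = λ/(cμ) < 1
ρ = 11.1/(6 × 10.4) = 11.1/62.40 = 0.1779
Since 0.1779 < 1, the system is STABLE.
The servers are busy 17.79% of the time.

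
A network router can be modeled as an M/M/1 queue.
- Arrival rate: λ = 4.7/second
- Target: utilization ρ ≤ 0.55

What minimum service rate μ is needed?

ρ = λ/μ, so μ = λ/ρ
μ ≥ 4.7/0.55 = 8.5455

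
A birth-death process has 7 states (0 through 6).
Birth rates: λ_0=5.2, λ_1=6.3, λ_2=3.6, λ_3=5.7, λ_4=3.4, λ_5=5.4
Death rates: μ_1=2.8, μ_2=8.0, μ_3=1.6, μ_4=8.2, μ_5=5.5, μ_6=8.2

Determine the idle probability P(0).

Ratios P(n)/P(0) = (λ₀···λₙ₋₁)/(μ₁···μₙ):
P(1)/P(0) = (5.2)/(2.8) = 1.85714
P(2)/P(0) = (5.2×6.3)/(2.8×8.0) = 1.46250
P(3)/P(0) = (5.2×6.3×3.6)/(2.8×8.0×1.6) = 3.29063
P(4)/P(0) = (5.2×6.3×3.6×5.7)/(2.8×8.0×1.6×8.2) = 2.28739
P(5)/P(0) = (5.2×6.3×3.6×5.7×3.4)/(2.8×8.0×1.6×8.2×5.5) = 1.41402
P(6)/P(0) = (5.2×6.3×3.6×5.7×3.4×5.4)/(2.8×8.0×1.6×8.2×5.5×8.2) = 0.931184

Normalization: ∑ P(n) = 1
P(0) × (1.00000 + 1.85714 + 1.46250 + 3.29063 + 2.28739 + 1.41402 + 0.931184) = 1
P(0) × 12.2429 = 1
P(0) = 1/12.2429 = 0.08168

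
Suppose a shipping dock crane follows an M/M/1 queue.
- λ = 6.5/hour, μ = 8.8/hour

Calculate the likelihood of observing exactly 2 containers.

ρ = λ/μ = 6.5/8.8 = 0.7386
P(n) = (1-ρ)ρⁿ
P(2) = (1-0.7386) × 0.7386^2
P(2) = 0.2614 × 0.5455
P(2) = 0.1426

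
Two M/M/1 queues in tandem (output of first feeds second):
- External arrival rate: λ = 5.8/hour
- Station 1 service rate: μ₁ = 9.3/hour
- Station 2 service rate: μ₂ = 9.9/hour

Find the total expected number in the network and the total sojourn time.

By Jackson's theorem, each station behaves as independent M/M/1.
Station 1: ρ₁ = 5.8/9.3 = 0.6237, L₁ = ρ₁/(1-ρ₁) = λ/(μ₁-λ) = 5.8/3.50 = 1.65714
Station 2: ρ₂ = 5.8/9.9 = 0.5859, L₂ = ρ₂/(1-ρ₂) = λ/(μ₂-λ) = 5.8/4.10 = 1.41463
Total: L = L₁ + L₂ = 1.65714 + 1.41463 = 3.0718
W = L/λ = 3.0718/5.8 = 0.5296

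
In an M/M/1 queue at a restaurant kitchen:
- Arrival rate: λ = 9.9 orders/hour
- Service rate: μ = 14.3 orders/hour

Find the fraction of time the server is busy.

Server utilization: ρ = λ/μ
ρ = 9.9/14.3 = 0.6923
The server is busy 69.23% of the time.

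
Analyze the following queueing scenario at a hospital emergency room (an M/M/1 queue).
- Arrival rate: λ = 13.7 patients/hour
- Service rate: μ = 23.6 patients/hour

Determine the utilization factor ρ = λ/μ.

Server utilization: ρ = λ/μ
ρ = 13.7/23.6 = 0.5805
The server is busy 58.05% of the time.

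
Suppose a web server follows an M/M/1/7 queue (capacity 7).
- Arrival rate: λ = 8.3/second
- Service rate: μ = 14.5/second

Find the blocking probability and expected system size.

ρ = λ/μ = 8.3/14.5 = 0.57241
P₀ = (1-ρ)/(1-ρ^(K+1)) = (1-0.57241)/(1-0.57241^8) = 0.4276/0.9885 = 0.4326
P_K = P₀×ρ^K = 0.43258 × 0.57241^7 = 0.43258 × 0.020135 = 0.008710
Blocking probability P_7 = 0.008710 (0.87%)
L = ρ[1 - (K+1)ρ^K + Kρ^(K+1)] / [(1-ρ)(1-ρ^(K+1))]
L = 0.57241 × (1 - 8×0.020135 + 7×0.011525) / ((1 - 0.57241) × (1 - 0.011525)) = 1.2454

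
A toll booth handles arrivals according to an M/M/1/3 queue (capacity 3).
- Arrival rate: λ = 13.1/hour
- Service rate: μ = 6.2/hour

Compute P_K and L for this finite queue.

ρ = λ/μ = 13.1/6.2 = 2.1129
P₀ = (1-ρ)/(1-ρ^(K+1)) = (1-2.1129)/(1-2.1129^4) = -1.1129/-18.9304 = 0.05879
P_K = P₀×ρ^K = 0.05879 × 2.1129^3 = 0.05879 × 9.4327 = 0.5545
Blocking probability P_3 = 0.5545 (55.45%)
L = ρ[1 - (K+1)ρ^K + Kρ^(K+1)] / [(1-ρ)(1-ρ^(K+1))]
L = 2.1129 × (1 - 4×9.43272 + 3×19.9304) / ((1 - 2.1129) × (1 - 19.9304)) = 2.3127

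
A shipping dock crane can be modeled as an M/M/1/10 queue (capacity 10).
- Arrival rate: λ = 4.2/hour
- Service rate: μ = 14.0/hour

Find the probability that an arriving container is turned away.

ρ = λ/μ = 4.2/14.0 = 0.3000
P₀ = (1-ρ)/(1-ρ^(K+1)) = (1-0.3000)/(1-0.3000^11) = 0.7000/1.0000 = 0.7000
P_K = P₀×ρ^K = 0.7000 × 0.3000^10 = 0.7000 × 0.000005905 = 0.000004133
Blocking probability = 0.0004133%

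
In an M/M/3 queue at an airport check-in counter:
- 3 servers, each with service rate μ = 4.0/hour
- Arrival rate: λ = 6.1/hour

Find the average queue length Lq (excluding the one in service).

Traffic intensity: ρ = λ/(cμ) = 6.1/(3×4.0) = 0.5083
Since ρ = 0.5083 < 1, system is stable.
Offered load a = λ/μ = cρ = 6.1/4.0 = 1.5250
P₀ = [ Σₙ₌₀^2 aⁿ/n! + a^3/(3!(1-ρ)) ]⁻¹
Σ = a^0/0! + a^1/1! + a^2/2! = 1.0000 + 1.5250 + 1.1628 = 3.6878
a^3/(3!(1-ρ)) = 3.5466/(6 × 0.4917) = 1.2022
P₀ = 1/(3.6878 + 1.2022) = 0.2045
Lq = P₀·a^3·ρ / (3!(1-ρ)²) = 0.2045 × 3.5466 × 0.5083 / (6 × 0.2417) = 0.2542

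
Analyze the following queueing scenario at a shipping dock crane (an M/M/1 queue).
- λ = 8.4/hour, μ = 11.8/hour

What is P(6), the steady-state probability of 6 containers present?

ρ = λ/μ = 8.4/11.8 = 0.7119
P(n) = (1-ρ)ρⁿ
P(6) = (1-0.7119) × 0.7119^6
P(6) = 0.28810 × 0.13017
P(6) = 0.03750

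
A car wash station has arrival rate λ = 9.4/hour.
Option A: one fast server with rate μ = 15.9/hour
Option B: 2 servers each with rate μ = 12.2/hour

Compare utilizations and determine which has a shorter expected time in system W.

Option A: single server μ = 15.9 (M/M/1)
  ρ_A = 9.4/15.9 = 0.5912
  W_A = 1/(μ-λ) = 1/(15.9-9.4) = 1/6.50 = 0.1538

Option B: 2 servers μ = 12.2 (M/M/2)
  ρ_B = λ/(cμ) = 9.4/(2×12.2) = 0.3852
  Offered load a = λ/μ = cρ = 9.4/12.2 = 0.7705
  P₀ = [ Σₙ₌₀^1 aⁿ/n! + a^2/(2!(1-ρ)) ]⁻¹
  Σ = a^0/0! + a^1/1! = 1.0000 + 0.7705 = 1.7705
  a^2/(2!(1-ρ)) = 0.5937/(2 × 0.6148) = 0.4828
  P₀ = 1/(1.7705 + 0.4828) = 0.4438
  Lq = P₀·a^2·ρ / (2!(1-ρ)²) = 0.4438 × 0.5937 × 0.3852 / (2 × 0.3779) = 0.1343
  Wq_B = Lq/λ = 0.13428/9.4 = 0.014285
  W_B = Wq_B + 1/μ = 0.014285 + 0.081967 = 0.09625

Since W_B = 0.09625 < W_A = 0.1538, Option B (multiple servers) has the shorter time in system.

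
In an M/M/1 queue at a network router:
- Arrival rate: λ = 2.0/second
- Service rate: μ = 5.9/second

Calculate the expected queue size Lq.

ρ = λ/μ = 2.0/5.9 = 0.3390
For M/M/1: Lq = λ²/(μ(μ-λ))
Lq = 4.00/(5.9 × 3.90)
Lq = 0.1738 packets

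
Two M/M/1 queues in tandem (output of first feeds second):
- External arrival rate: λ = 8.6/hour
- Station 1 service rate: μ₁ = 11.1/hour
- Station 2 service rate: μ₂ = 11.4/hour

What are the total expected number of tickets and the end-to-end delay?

By Jackson's theorem, each station behaves as independent M/M/1.
Station 1: ρ₁ = 8.6/11.1 = 0.7748, L₁ = ρ₁/(1-ρ₁) = λ/(μ₁-λ) = 8.6/2.50 = 3.4400
Station 2: ρ₂ = 8.6/11.4 = 0.7544, L₂ = ρ₂/(1-ρ₂) = λ/(μ₂-λ) = 8.6/2.80 = 3.0714
Total: L = L₁ + L₂ = 3.4400 + 3.0714 = 6.5114
W = L/λ = 6.5114/8.6 = 0.7571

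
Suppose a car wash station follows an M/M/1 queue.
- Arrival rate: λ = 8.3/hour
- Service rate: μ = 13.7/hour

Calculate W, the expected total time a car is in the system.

First, compute utilization: ρ = λ/μ = 8.3/13.7 = 0.6058
For M/M/1: W = 1/(μ-λ)
W = 1/(13.7-8.3) = 1/5.40
W = 0.1852 hours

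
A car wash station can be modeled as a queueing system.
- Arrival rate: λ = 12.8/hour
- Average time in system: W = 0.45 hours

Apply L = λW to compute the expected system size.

Little's Law: L = λW
L = 12.8 × 0.45 = 5.7600 cars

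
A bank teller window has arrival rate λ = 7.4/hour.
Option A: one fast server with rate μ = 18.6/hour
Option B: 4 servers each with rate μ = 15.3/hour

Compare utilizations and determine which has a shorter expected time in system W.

Option A: single server μ = 18.6 (M/M/1)
  ρ_A = 7.4/18.6 = 0.3978
  W_A = 1/(μ-λ) = 1/(18.6-7.4) = 1/11.20 = 0.08929

Option B: 4 servers μ = 15.3 (M/M/4)
  ρ_B = λ/(cμ) = 7.4/(4×15.3) = 0.1209
  Offered load a = λ/μ = cρ = 7.4/15.3 = 0.4837
  P₀ = [ Σₙ₌₀^3 aⁿ/n! + a^4/(4!(1-ρ)) ]⁻¹
  Σ = a^0/0! + a^1/1! + a^2/2! + a^3/3! = 1.0000 + 0.48366 + 0.11696 + 0.018857 = 1.6195
  a^4/(4!(1-ρ)) = 0.05472/(24 × 0.8791) = 0.002594
  P₀ = 1/(1.6195 + 0.002594) = 0.6165
  Lq = P₀·a^4·ρ / (4!(1-ρ)²) = 0.6165 × 0.05472 × 0.1209 / (24 × 0.7728) = 0.0002199
  Wq_B = Lq/λ = 0.0002199/7.4 = 0.00002972
  W_B = Wq_B + 1/μ = 0.00002972 + 0.06536 = 0.06539

Since W_B = 0.06539 < W_A = 0.08929, Option B (multiple servers) has the shorter time in system.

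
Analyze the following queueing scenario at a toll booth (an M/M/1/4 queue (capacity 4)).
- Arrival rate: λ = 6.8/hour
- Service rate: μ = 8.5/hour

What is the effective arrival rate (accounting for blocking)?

ρ = λ/μ = 6.8/8.5 = 0.8000
P₀ = (1-ρ)/(1-ρ^(K+1)) = (1-0.8000)/(1-0.8000^5) = 0.2000/0.6723 = 0.2975
P_K = P₀×ρ^K = 0.29748 × 0.8000^4 = 0.29748 × 0.40960 = 0.1218
λ_eff = λ(1-P_K) = 6.8 × (1 - 0.12185) = 6.8 × 0.87815 = 5.9714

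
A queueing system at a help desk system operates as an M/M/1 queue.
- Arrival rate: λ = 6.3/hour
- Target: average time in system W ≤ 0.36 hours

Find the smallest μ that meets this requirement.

For M/M/1: W = 1/(μ-λ)
Need W ≤ 0.36, so 1/(μ-λ) ≤ 0.36
μ - λ ≥ 1/0.36 = 2.7778
μ ≥ 6.3 + 2.7778 = 9.0778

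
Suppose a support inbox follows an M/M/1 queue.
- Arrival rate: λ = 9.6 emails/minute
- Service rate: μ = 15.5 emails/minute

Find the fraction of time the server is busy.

Server utilization: ρ = λ/μ
ρ = 9.6/15.5 = 0.6194
The server is busy 61.94% of the time.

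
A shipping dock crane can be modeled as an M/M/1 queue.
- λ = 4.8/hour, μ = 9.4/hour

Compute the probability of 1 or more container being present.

ρ = λ/μ = 4.8/9.4 = 0.5106
P(N ≥ n) = ρⁿ
P(N ≥ 1) = 0.5106^1
P(N ≥ 1) = 0.5106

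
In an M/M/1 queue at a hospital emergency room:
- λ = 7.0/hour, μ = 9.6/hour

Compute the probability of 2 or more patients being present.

ρ = λ/μ = 7.0/9.6 = 0.7292
P(N ≥ n) = ρⁿ
P(N ≥ 2) = 0.7292^2
P(N ≥ 2) = 0.5317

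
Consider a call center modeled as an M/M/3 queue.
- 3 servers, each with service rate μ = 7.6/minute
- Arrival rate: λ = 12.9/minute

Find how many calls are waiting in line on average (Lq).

Traffic intensity: ρ = λ/(cμ) = 12.9/(3×7.6) = 0.5658
Since ρ = 0.5658 < 1, system is stable.
Offered load a = λ/μ = cρ = 12.9/7.6 = 1.6974
P₀ = [ Σₙ₌₀^2 aⁿ/n! + a^3/(3!(1-ρ)) ]⁻¹
Σ = a^0/0! + a^1/1! + a^2/2! = 1.0000 + 1.6974 + 1.4405 = 4.1379
a^3/(3!(1-ρ)) = 4.8902/(6 × 0.4342) = 1.8771
P₀ = 1/(4.1379 + 1.8771) = 0.1663
Lq = P₀·a^3·ρ / (3!(1-ρ)²) = 0.16625 × 4.8902 × 0.56579 / (6 × 0.18854) = 0.4066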